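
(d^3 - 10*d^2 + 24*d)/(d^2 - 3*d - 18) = d*(d - 4)/(d + 3)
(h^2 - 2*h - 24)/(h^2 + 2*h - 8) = (h - 6)/(h - 2)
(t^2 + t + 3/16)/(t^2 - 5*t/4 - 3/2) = (t + 1/4)/(t - 2)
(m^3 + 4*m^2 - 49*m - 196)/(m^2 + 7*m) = m - 3 - 28/m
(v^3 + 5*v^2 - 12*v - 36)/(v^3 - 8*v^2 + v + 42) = (v + 6)/(v - 7)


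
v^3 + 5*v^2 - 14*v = v*(v - 2)*(v + 7)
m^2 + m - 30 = (m - 5)*(m + 6)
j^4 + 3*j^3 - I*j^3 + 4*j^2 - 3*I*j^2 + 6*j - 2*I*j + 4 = (j + 1)*(j + 2)*(j - 2*I)*(j + I)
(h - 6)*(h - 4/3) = h^2 - 22*h/3 + 8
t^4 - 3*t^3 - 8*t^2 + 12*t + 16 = (t - 4)*(t - 2)*(t + 1)*(t + 2)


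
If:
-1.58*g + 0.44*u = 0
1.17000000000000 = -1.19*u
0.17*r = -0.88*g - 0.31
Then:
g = -0.27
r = -0.41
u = -0.98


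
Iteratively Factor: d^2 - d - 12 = (d + 3)*(d - 4)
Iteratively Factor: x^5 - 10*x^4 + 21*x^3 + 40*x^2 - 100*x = (x + 2)*(x^4 - 12*x^3 + 45*x^2 - 50*x) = (x - 5)*(x + 2)*(x^3 - 7*x^2 + 10*x) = (x - 5)*(x - 2)*(x + 2)*(x^2 - 5*x) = (x - 5)^2*(x - 2)*(x + 2)*(x)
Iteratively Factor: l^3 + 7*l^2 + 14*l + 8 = (l + 1)*(l^2 + 6*l + 8) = (l + 1)*(l + 4)*(l + 2)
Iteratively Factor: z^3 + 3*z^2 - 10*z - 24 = (z + 4)*(z^2 - z - 6) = (z - 3)*(z + 4)*(z + 2)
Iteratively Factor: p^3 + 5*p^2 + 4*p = (p + 1)*(p^2 + 4*p) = (p + 1)*(p + 4)*(p)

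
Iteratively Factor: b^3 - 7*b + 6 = (b - 1)*(b^2 + b - 6) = (b - 2)*(b - 1)*(b + 3)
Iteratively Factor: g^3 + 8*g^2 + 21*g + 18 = (g + 3)*(g^2 + 5*g + 6) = (g + 2)*(g + 3)*(g + 3)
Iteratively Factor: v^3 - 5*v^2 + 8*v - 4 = (v - 1)*(v^2 - 4*v + 4) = (v - 2)*(v - 1)*(v - 2)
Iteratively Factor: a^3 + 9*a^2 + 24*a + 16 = (a + 1)*(a^2 + 8*a + 16) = (a + 1)*(a + 4)*(a + 4)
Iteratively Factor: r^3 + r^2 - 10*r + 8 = (r - 2)*(r^2 + 3*r - 4) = (r - 2)*(r - 1)*(r + 4)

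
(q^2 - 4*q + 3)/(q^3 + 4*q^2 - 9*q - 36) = (q - 1)/(q^2 + 7*q + 12)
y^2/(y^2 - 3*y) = y/(y - 3)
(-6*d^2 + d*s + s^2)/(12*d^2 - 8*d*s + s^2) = (3*d + s)/(-6*d + s)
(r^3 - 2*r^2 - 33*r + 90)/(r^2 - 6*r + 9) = (r^2 + r - 30)/(r - 3)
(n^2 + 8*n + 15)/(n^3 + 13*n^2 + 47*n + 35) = (n + 3)/(n^2 + 8*n + 7)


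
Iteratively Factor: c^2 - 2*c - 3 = (c - 3)*(c + 1)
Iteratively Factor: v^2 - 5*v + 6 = (v - 2)*(v - 3)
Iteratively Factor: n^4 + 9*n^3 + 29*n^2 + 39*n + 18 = (n + 3)*(n^3 + 6*n^2 + 11*n + 6) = (n + 3)^2*(n^2 + 3*n + 2) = (n + 1)*(n + 3)^2*(n + 2)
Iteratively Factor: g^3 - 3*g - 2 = (g + 1)*(g^2 - g - 2) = (g - 2)*(g + 1)*(g + 1)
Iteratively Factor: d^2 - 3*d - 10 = (d + 2)*(d - 5)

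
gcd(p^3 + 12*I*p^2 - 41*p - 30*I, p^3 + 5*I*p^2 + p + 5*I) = p^2 + 6*I*p - 5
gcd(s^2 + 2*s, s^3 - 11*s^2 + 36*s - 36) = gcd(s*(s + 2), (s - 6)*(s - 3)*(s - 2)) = 1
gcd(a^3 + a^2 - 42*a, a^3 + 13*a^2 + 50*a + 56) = a + 7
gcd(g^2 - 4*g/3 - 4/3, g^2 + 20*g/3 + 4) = g + 2/3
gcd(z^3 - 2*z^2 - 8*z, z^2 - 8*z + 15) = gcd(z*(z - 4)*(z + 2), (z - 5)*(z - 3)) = 1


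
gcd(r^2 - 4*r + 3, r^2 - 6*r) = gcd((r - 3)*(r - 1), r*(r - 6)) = 1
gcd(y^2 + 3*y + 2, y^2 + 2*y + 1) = y + 1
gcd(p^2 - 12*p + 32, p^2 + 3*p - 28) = p - 4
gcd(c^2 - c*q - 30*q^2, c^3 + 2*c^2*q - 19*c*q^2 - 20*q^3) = c + 5*q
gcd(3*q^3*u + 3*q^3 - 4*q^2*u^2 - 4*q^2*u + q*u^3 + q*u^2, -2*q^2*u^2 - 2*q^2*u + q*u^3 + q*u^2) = q*u + q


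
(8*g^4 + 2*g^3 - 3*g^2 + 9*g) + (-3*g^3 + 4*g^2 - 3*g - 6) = 8*g^4 - g^3 + g^2 + 6*g - 6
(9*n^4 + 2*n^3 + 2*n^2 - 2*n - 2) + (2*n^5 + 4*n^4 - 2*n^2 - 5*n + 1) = 2*n^5 + 13*n^4 + 2*n^3 - 7*n - 1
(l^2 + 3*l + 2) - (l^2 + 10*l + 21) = -7*l - 19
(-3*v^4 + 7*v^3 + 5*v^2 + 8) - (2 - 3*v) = -3*v^4 + 7*v^3 + 5*v^2 + 3*v + 6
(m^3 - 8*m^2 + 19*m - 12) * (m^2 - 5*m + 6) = m^5 - 13*m^4 + 65*m^3 - 155*m^2 + 174*m - 72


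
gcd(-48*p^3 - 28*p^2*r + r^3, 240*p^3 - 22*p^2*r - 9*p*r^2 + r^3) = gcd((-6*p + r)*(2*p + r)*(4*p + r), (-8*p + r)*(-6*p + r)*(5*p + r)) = 6*p - r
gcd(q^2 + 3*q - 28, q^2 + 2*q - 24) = q - 4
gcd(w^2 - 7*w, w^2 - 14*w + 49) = w - 7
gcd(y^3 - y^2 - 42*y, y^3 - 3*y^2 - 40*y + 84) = y^2 - y - 42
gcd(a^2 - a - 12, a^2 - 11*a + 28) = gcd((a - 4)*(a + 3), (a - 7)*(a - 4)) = a - 4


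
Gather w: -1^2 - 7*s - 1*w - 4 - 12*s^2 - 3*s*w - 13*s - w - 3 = -12*s^2 - 20*s + w*(-3*s - 2) - 8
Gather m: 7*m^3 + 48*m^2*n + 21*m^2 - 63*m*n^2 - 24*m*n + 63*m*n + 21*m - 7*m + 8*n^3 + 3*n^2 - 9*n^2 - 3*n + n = 7*m^3 + m^2*(48*n + 21) + m*(-63*n^2 + 39*n + 14) + 8*n^3 - 6*n^2 - 2*n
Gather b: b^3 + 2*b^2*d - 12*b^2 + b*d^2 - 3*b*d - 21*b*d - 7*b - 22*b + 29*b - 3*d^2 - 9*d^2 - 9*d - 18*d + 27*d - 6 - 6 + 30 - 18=b^3 + b^2*(2*d - 12) + b*(d^2 - 24*d) - 12*d^2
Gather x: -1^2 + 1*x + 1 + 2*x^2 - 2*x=2*x^2 - x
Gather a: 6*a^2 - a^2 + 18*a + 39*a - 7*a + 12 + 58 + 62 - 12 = 5*a^2 + 50*a + 120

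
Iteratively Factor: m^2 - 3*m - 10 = (m - 5)*(m + 2)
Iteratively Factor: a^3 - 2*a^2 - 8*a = (a - 4)*(a^2 + 2*a) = a*(a - 4)*(a + 2)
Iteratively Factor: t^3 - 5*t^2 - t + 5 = (t - 1)*(t^2 - 4*t - 5) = (t - 1)*(t + 1)*(t - 5)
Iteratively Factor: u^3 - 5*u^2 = (u - 5)*(u^2) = u*(u - 5)*(u)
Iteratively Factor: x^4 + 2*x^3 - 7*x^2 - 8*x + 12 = (x - 2)*(x^3 + 4*x^2 + x - 6) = (x - 2)*(x + 2)*(x^2 + 2*x - 3) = (x - 2)*(x + 2)*(x + 3)*(x - 1)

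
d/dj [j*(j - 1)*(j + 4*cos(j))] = -j*(j - 1)*(4*sin(j) - 1) + j*(j + 4*cos(j)) + (j - 1)*(j + 4*cos(j))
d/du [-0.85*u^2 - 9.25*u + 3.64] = -1.7*u - 9.25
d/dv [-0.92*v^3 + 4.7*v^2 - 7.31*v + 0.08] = -2.76*v^2 + 9.4*v - 7.31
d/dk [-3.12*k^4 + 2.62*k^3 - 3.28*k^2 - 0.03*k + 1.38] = -12.48*k^3 + 7.86*k^2 - 6.56*k - 0.03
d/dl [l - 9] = 1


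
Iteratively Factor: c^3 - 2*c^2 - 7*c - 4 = (c + 1)*(c^2 - 3*c - 4) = (c - 4)*(c + 1)*(c + 1)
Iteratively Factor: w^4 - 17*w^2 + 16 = (w - 4)*(w^3 + 4*w^2 - w - 4) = (w - 4)*(w + 4)*(w^2 - 1) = (w - 4)*(w - 1)*(w + 4)*(w + 1)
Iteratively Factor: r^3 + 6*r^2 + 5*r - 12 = (r + 4)*(r^2 + 2*r - 3) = (r - 1)*(r + 4)*(r + 3)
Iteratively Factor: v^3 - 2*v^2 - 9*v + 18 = (v - 3)*(v^2 + v - 6) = (v - 3)*(v + 3)*(v - 2)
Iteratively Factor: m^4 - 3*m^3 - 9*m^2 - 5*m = (m)*(m^3 - 3*m^2 - 9*m - 5) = m*(m + 1)*(m^2 - 4*m - 5) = m*(m - 5)*(m + 1)*(m + 1)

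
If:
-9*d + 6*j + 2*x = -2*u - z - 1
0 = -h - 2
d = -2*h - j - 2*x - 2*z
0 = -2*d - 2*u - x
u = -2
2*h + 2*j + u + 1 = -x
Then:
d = 23/24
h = -2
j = 35/24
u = -2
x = 25/12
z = -31/24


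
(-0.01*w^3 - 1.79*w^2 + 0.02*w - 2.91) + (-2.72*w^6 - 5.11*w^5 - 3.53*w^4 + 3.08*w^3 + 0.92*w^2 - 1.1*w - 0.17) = -2.72*w^6 - 5.11*w^5 - 3.53*w^4 + 3.07*w^3 - 0.87*w^2 - 1.08*w - 3.08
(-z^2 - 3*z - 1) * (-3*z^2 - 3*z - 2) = 3*z^4 + 12*z^3 + 14*z^2 + 9*z + 2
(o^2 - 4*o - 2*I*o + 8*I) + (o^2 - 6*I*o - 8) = 2*o^2 - 4*o - 8*I*o - 8 + 8*I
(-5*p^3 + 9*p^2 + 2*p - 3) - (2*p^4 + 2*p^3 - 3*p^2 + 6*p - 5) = -2*p^4 - 7*p^3 + 12*p^2 - 4*p + 2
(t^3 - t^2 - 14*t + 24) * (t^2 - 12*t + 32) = t^5 - 13*t^4 + 30*t^3 + 160*t^2 - 736*t + 768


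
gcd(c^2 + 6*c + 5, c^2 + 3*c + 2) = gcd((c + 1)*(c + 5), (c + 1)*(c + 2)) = c + 1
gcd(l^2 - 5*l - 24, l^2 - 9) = l + 3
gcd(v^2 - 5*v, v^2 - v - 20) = v - 5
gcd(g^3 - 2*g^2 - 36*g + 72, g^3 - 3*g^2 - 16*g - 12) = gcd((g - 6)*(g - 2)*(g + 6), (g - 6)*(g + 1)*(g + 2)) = g - 6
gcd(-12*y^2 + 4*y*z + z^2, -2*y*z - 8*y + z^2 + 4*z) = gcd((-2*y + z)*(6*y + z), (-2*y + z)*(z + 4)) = 2*y - z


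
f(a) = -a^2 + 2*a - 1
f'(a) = 2 - 2*a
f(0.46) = -0.29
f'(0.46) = 1.08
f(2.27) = -1.61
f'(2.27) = -2.54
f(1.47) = -0.22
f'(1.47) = -0.94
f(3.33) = -5.43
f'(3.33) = -4.66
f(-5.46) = -41.73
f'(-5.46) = 12.92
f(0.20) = -0.64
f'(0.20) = 1.60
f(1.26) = -0.07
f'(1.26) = -0.52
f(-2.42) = -11.70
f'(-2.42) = 6.84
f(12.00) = -121.00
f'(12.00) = -22.00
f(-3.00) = -16.00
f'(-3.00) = 8.00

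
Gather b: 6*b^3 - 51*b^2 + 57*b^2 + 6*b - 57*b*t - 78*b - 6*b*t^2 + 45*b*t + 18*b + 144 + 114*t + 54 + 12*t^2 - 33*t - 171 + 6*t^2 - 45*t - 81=6*b^3 + 6*b^2 + b*(-6*t^2 - 12*t - 54) + 18*t^2 + 36*t - 54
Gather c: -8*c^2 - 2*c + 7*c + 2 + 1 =-8*c^2 + 5*c + 3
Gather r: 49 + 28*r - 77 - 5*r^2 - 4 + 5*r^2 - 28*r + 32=0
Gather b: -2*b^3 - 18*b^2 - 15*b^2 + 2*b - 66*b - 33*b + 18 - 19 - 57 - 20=-2*b^3 - 33*b^2 - 97*b - 78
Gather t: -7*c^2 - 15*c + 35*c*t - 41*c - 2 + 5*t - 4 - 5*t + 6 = -7*c^2 + 35*c*t - 56*c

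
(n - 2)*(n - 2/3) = n^2 - 8*n/3 + 4/3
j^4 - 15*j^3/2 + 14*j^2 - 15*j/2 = j*(j - 5)*(j - 3/2)*(j - 1)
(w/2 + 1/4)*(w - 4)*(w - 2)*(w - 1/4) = w^4/2 - 23*w^3/8 + 51*w^2/16 + 11*w/8 - 1/2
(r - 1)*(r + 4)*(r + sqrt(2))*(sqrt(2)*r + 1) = sqrt(2)*r^4 + 3*r^3 + 3*sqrt(2)*r^3 - 3*sqrt(2)*r^2 + 9*r^2 - 12*r + 3*sqrt(2)*r - 4*sqrt(2)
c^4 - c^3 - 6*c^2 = c^2*(c - 3)*(c + 2)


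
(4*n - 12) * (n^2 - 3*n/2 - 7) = 4*n^3 - 18*n^2 - 10*n + 84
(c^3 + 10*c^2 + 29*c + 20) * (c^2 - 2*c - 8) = c^5 + 8*c^4 + c^3 - 118*c^2 - 272*c - 160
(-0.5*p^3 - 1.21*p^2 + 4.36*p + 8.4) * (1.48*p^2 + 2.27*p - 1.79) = -0.74*p^5 - 2.9258*p^4 + 4.6011*p^3 + 24.4951*p^2 + 11.2636*p - 15.036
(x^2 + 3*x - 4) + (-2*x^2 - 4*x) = -x^2 - x - 4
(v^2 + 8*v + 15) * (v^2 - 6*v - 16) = v^4 + 2*v^3 - 49*v^2 - 218*v - 240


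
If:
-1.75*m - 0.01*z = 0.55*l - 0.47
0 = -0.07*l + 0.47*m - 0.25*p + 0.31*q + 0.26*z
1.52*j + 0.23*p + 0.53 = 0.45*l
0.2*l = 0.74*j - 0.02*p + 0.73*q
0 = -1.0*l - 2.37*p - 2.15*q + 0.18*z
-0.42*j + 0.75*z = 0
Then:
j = 0.46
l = 2.21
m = -0.43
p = -1.01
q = 0.11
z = 0.26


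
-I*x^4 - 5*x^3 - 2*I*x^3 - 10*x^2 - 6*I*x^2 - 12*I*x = x*(x + 2)*(x - 6*I)*(-I*x + 1)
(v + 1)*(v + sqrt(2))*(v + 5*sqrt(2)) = v^3 + v^2 + 6*sqrt(2)*v^2 + 6*sqrt(2)*v + 10*v + 10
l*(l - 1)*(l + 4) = l^3 + 3*l^2 - 4*l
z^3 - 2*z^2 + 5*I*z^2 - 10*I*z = z*(z - 2)*(z + 5*I)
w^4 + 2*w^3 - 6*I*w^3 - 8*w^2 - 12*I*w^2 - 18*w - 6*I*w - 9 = (w - 3*I)^2*(-I*w - I)*(I*w + I)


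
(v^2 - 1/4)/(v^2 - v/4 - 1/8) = 2*(2*v + 1)/(4*v + 1)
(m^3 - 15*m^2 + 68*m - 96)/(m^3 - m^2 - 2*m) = (-m^3 + 15*m^2 - 68*m + 96)/(m*(-m^2 + m + 2))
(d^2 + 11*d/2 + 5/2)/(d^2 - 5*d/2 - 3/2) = (d + 5)/(d - 3)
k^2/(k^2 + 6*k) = k/(k + 6)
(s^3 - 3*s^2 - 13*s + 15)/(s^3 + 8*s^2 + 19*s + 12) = (s^2 - 6*s + 5)/(s^2 + 5*s + 4)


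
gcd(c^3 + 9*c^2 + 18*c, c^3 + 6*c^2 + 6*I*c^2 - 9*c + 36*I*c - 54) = c + 6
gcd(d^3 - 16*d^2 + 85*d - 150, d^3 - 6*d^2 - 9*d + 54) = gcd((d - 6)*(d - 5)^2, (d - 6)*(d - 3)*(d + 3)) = d - 6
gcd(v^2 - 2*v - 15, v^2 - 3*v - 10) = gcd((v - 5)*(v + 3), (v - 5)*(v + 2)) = v - 5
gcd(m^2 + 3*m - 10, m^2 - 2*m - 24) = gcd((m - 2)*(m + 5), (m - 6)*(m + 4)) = 1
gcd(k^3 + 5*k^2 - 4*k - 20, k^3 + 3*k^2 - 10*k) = k^2 + 3*k - 10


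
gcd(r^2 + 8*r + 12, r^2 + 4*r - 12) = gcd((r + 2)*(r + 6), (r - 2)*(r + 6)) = r + 6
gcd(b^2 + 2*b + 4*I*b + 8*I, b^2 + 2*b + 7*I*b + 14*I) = b + 2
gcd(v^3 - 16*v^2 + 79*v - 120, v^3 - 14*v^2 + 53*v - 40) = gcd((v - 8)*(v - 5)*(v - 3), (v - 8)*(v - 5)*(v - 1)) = v^2 - 13*v + 40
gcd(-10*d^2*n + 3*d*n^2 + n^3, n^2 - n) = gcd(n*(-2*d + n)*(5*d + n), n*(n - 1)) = n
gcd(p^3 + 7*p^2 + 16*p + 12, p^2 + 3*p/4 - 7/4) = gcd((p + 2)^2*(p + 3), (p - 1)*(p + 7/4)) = 1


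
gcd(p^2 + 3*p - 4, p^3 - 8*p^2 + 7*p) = p - 1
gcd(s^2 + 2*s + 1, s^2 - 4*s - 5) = s + 1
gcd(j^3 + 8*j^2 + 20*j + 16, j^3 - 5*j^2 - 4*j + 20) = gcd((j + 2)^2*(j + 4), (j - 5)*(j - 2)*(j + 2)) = j + 2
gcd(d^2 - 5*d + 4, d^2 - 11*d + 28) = d - 4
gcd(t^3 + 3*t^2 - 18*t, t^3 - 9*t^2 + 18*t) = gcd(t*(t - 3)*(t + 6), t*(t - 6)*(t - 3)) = t^2 - 3*t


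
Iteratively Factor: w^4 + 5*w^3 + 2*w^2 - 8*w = (w)*(w^3 + 5*w^2 + 2*w - 8) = w*(w + 2)*(w^2 + 3*w - 4) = w*(w + 2)*(w + 4)*(w - 1)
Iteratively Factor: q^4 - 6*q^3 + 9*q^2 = (q)*(q^3 - 6*q^2 + 9*q) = q^2*(q^2 - 6*q + 9) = q^2*(q - 3)*(q - 3)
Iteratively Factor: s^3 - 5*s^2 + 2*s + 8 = (s + 1)*(s^2 - 6*s + 8) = (s - 2)*(s + 1)*(s - 4)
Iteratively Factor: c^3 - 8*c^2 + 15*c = (c)*(c^2 - 8*c + 15) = c*(c - 5)*(c - 3)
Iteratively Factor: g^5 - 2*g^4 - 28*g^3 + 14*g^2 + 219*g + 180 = (g - 4)*(g^4 + 2*g^3 - 20*g^2 - 66*g - 45) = (g - 4)*(g + 3)*(g^3 - g^2 - 17*g - 15) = (g - 5)*(g - 4)*(g + 3)*(g^2 + 4*g + 3) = (g - 5)*(g - 4)*(g + 3)^2*(g + 1)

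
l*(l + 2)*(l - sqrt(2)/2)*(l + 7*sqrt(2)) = l^4 + 2*l^3 + 13*sqrt(2)*l^3/2 - 7*l^2 + 13*sqrt(2)*l^2 - 14*l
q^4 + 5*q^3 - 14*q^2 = q^2*(q - 2)*(q + 7)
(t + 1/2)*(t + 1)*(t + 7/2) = t^3 + 5*t^2 + 23*t/4 + 7/4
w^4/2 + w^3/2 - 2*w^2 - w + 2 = (w/2 + sqrt(2)/2)*(w - 1)*(w + 2)*(w - sqrt(2))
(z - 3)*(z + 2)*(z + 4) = z^3 + 3*z^2 - 10*z - 24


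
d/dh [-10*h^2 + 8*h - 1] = 8 - 20*h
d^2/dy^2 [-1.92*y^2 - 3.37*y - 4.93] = -3.84000000000000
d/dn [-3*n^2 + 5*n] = 5 - 6*n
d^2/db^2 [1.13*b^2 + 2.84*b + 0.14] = 2.26000000000000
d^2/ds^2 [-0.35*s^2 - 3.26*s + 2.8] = -0.700000000000000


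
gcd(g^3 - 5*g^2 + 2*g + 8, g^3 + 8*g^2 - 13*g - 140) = g - 4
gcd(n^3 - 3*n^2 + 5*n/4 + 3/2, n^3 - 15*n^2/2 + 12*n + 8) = n + 1/2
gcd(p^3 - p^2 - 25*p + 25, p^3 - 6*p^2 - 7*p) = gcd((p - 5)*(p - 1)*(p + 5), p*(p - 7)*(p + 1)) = 1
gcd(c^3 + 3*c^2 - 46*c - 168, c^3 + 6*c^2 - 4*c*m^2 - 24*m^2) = c + 6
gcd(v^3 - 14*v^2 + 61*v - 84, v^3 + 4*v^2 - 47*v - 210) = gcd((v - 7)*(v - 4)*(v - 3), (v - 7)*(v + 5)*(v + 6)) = v - 7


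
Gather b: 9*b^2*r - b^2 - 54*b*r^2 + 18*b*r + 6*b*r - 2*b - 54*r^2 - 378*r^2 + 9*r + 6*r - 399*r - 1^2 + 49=b^2*(9*r - 1) + b*(-54*r^2 + 24*r - 2) - 432*r^2 - 384*r + 48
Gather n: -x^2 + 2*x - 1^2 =-x^2 + 2*x - 1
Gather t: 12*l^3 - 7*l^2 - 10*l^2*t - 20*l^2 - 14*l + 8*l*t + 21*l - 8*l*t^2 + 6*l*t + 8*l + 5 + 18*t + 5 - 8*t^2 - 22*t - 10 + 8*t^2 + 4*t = 12*l^3 - 27*l^2 - 8*l*t^2 + 15*l + t*(-10*l^2 + 14*l)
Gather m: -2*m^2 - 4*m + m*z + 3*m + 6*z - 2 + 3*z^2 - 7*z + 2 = -2*m^2 + m*(z - 1) + 3*z^2 - z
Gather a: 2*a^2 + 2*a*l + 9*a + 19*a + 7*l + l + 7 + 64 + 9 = 2*a^2 + a*(2*l + 28) + 8*l + 80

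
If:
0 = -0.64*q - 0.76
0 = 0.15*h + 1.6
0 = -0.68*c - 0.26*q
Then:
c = 0.45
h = -10.67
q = -1.19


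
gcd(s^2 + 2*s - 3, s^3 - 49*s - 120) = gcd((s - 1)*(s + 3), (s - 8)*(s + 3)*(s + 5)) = s + 3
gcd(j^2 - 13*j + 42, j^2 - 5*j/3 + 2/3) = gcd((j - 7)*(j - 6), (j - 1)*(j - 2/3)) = 1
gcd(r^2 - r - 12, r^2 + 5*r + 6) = r + 3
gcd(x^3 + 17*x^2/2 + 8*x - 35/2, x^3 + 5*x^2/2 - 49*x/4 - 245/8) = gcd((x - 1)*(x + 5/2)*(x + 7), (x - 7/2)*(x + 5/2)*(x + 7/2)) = x + 5/2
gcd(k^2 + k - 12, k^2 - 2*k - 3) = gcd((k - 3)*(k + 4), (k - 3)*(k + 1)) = k - 3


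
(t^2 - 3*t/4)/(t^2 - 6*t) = (t - 3/4)/(t - 6)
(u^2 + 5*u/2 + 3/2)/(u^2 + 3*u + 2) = (u + 3/2)/(u + 2)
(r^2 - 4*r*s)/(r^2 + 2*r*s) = (r - 4*s)/(r + 2*s)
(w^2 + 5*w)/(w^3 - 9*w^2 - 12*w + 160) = w*(w + 5)/(w^3 - 9*w^2 - 12*w + 160)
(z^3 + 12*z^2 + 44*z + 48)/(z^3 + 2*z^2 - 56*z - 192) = (z + 2)/(z - 8)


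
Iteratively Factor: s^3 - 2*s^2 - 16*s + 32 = (s + 4)*(s^2 - 6*s + 8) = (s - 2)*(s + 4)*(s - 4)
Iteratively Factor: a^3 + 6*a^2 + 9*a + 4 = (a + 4)*(a^2 + 2*a + 1) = (a + 1)*(a + 4)*(a + 1)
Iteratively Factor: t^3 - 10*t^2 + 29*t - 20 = (t - 1)*(t^2 - 9*t + 20) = (t - 4)*(t - 1)*(t - 5)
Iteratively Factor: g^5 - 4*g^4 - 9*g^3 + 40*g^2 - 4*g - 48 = (g - 2)*(g^4 - 2*g^3 - 13*g^2 + 14*g + 24) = (g - 2)*(g + 3)*(g^3 - 5*g^2 + 2*g + 8) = (g - 2)*(g + 1)*(g + 3)*(g^2 - 6*g + 8) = (g - 2)^2*(g + 1)*(g + 3)*(g - 4)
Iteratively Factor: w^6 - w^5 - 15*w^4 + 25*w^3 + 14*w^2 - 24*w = (w + 1)*(w^5 - 2*w^4 - 13*w^3 + 38*w^2 - 24*w) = (w + 1)*(w + 4)*(w^4 - 6*w^3 + 11*w^2 - 6*w) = (w - 1)*(w + 1)*(w + 4)*(w^3 - 5*w^2 + 6*w) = (w - 3)*(w - 1)*(w + 1)*(w + 4)*(w^2 - 2*w) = (w - 3)*(w - 2)*(w - 1)*(w + 1)*(w + 4)*(w)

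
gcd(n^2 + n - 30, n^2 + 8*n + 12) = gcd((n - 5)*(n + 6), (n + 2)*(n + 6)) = n + 6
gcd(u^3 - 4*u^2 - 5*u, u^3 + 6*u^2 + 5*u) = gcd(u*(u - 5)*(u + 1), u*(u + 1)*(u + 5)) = u^2 + u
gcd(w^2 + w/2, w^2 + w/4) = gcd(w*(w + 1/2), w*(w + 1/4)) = w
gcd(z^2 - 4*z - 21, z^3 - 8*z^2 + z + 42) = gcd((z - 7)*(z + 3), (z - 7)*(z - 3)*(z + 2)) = z - 7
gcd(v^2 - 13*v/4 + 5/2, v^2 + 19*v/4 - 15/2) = v - 5/4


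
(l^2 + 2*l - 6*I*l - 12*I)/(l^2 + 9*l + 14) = (l - 6*I)/(l + 7)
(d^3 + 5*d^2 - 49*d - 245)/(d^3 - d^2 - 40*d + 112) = (d^2 - 2*d - 35)/(d^2 - 8*d + 16)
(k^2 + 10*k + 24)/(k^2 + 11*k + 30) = (k + 4)/(k + 5)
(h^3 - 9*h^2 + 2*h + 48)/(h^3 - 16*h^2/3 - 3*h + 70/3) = 3*(h^2 - 11*h + 24)/(3*h^2 - 22*h + 35)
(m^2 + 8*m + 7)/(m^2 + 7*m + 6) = (m + 7)/(m + 6)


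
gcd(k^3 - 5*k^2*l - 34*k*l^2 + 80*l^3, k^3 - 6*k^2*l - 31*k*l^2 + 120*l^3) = k^2 - 3*k*l - 40*l^2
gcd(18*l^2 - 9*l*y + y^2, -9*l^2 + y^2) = -3*l + y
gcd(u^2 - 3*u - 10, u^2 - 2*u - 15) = u - 5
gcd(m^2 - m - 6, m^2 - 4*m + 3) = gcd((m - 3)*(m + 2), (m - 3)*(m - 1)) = m - 3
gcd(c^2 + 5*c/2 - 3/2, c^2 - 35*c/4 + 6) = 1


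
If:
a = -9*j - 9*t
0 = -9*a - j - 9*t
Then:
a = -9*t/10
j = -9*t/10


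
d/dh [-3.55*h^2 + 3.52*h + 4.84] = 3.52 - 7.1*h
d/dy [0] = 0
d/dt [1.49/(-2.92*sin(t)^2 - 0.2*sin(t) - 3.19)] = (8.7016*sin(t) + 0.298)*cos(t)/(2.92*sin(t)^2 + 0.2*sin(t) + 3.19)^2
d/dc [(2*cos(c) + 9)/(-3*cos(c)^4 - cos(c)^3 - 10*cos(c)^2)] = -(121*cos(c)/2 + 56*cos(2*c) + 9*cos(3*c)/2 + 236)*sin(c)/((-3*sin(c)^2 + cos(c) + 13)^2*cos(c)^3)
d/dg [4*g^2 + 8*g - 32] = 8*g + 8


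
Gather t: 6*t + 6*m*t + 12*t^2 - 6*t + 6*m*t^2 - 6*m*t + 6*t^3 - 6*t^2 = 6*t^3 + t^2*(6*m + 6)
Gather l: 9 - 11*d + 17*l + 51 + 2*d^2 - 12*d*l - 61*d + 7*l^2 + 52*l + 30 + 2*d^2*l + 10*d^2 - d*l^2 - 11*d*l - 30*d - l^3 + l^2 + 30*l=12*d^2 - 102*d - l^3 + l^2*(8 - d) + l*(2*d^2 - 23*d + 99) + 90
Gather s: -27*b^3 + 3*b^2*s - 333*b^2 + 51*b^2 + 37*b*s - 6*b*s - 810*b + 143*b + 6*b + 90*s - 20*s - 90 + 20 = -27*b^3 - 282*b^2 - 661*b + s*(3*b^2 + 31*b + 70) - 70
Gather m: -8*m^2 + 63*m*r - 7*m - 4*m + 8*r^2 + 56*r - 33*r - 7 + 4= -8*m^2 + m*(63*r - 11) + 8*r^2 + 23*r - 3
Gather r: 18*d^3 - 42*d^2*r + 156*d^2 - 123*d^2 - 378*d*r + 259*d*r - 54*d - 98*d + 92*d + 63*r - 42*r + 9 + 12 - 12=18*d^3 + 33*d^2 - 60*d + r*(-42*d^2 - 119*d + 21) + 9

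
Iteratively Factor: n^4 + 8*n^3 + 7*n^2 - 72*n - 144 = (n + 4)*(n^3 + 4*n^2 - 9*n - 36) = (n + 4)^2*(n^2 - 9) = (n - 3)*(n + 4)^2*(n + 3)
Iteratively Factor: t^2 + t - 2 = (t + 2)*(t - 1)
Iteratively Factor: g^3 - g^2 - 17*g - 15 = (g + 1)*(g^2 - 2*g - 15) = (g - 5)*(g + 1)*(g + 3)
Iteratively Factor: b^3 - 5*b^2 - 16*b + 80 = (b + 4)*(b^2 - 9*b + 20) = (b - 4)*(b + 4)*(b - 5)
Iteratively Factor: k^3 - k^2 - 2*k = (k + 1)*(k^2 - 2*k) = k*(k + 1)*(k - 2)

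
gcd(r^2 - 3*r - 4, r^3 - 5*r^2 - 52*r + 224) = r - 4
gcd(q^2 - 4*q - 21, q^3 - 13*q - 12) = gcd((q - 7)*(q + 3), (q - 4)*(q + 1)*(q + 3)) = q + 3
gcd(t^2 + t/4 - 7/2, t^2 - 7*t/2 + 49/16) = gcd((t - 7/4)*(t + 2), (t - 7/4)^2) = t - 7/4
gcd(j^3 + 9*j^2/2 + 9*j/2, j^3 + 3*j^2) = j^2 + 3*j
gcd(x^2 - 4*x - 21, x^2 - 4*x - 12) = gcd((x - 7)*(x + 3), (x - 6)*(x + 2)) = 1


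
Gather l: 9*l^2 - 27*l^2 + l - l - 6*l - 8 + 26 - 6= -18*l^2 - 6*l + 12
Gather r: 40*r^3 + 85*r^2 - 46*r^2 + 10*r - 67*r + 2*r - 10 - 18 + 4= 40*r^3 + 39*r^2 - 55*r - 24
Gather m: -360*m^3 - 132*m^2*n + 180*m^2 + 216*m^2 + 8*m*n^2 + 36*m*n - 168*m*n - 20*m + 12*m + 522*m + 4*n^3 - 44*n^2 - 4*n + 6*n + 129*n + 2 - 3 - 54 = -360*m^3 + m^2*(396 - 132*n) + m*(8*n^2 - 132*n + 514) + 4*n^3 - 44*n^2 + 131*n - 55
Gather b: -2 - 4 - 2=-8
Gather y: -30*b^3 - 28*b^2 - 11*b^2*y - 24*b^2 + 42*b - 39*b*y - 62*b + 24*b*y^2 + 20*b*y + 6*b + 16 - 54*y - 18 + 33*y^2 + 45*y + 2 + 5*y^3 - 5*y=-30*b^3 - 52*b^2 - 14*b + 5*y^3 + y^2*(24*b + 33) + y*(-11*b^2 - 19*b - 14)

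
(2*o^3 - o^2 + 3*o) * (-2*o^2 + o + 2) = -4*o^5 + 4*o^4 - 3*o^3 + o^2 + 6*o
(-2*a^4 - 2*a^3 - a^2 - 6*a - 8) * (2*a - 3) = -4*a^5 + 2*a^4 + 4*a^3 - 9*a^2 + 2*a + 24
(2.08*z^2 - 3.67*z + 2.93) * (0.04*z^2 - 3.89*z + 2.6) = 0.0832*z^4 - 8.238*z^3 + 19.8015*z^2 - 20.9397*z + 7.618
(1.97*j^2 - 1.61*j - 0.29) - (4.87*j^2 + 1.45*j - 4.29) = -2.9*j^2 - 3.06*j + 4.0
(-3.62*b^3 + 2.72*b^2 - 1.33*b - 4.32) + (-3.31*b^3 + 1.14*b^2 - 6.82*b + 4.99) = -6.93*b^3 + 3.86*b^2 - 8.15*b + 0.67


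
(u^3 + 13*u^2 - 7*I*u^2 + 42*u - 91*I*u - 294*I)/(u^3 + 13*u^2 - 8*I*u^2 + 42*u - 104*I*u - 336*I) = (u - 7*I)/(u - 8*I)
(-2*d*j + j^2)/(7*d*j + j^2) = (-2*d + j)/(7*d + j)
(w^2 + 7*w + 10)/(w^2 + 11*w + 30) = (w + 2)/(w + 6)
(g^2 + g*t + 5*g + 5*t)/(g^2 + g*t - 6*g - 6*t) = (g + 5)/(g - 6)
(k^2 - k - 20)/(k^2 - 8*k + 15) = (k + 4)/(k - 3)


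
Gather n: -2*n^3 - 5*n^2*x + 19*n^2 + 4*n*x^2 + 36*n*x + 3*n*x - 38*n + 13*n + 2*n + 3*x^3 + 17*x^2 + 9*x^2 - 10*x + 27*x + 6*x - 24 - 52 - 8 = -2*n^3 + n^2*(19 - 5*x) + n*(4*x^2 + 39*x - 23) + 3*x^3 + 26*x^2 + 23*x - 84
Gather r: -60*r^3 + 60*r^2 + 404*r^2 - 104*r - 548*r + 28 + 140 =-60*r^3 + 464*r^2 - 652*r + 168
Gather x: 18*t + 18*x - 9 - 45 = 18*t + 18*x - 54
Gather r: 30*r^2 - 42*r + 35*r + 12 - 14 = 30*r^2 - 7*r - 2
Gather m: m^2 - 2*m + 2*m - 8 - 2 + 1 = m^2 - 9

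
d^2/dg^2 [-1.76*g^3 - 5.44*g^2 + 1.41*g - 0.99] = -10.56*g - 10.88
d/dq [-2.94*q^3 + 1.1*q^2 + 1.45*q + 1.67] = -8.82*q^2 + 2.2*q + 1.45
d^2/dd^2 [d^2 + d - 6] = 2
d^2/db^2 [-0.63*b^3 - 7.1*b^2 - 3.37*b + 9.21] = -3.78*b - 14.2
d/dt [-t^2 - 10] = -2*t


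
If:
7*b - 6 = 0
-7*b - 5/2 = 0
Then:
No Solution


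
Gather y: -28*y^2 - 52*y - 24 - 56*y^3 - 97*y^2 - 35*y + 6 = -56*y^3 - 125*y^2 - 87*y - 18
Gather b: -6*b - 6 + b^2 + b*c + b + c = b^2 + b*(c - 5) + c - 6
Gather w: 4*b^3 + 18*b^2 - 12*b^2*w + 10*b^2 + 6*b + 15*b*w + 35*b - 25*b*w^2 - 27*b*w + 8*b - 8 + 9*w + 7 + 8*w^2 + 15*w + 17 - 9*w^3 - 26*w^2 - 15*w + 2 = 4*b^3 + 28*b^2 + 49*b - 9*w^3 + w^2*(-25*b - 18) + w*(-12*b^2 - 12*b + 9) + 18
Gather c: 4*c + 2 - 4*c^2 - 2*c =-4*c^2 + 2*c + 2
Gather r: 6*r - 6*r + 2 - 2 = 0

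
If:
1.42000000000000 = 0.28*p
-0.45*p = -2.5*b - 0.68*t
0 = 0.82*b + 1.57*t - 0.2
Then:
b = 1.02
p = 5.07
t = -0.41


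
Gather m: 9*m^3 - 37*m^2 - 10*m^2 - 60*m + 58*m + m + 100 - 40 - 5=9*m^3 - 47*m^2 - m + 55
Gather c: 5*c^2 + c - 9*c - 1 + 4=5*c^2 - 8*c + 3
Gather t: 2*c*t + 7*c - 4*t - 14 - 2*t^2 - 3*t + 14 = 7*c - 2*t^2 + t*(2*c - 7)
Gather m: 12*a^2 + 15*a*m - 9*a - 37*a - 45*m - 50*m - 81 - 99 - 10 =12*a^2 - 46*a + m*(15*a - 95) - 190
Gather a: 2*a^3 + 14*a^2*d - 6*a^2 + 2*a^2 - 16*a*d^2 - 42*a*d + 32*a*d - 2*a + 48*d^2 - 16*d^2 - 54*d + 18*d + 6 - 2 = 2*a^3 + a^2*(14*d - 4) + a*(-16*d^2 - 10*d - 2) + 32*d^2 - 36*d + 4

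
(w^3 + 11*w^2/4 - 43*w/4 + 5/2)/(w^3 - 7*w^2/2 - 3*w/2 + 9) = (4*w^2 + 19*w - 5)/(2*(2*w^2 - 3*w - 9))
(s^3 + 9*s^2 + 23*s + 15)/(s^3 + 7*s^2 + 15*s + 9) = (s + 5)/(s + 3)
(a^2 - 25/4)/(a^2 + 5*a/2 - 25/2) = (a + 5/2)/(a + 5)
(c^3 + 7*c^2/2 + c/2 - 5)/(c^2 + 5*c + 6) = (2*c^2 + 3*c - 5)/(2*(c + 3))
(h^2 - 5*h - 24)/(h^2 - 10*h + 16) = (h + 3)/(h - 2)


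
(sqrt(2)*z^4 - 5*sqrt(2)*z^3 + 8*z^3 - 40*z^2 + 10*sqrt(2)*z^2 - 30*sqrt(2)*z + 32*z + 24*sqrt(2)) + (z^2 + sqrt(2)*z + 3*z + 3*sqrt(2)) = sqrt(2)*z^4 - 5*sqrt(2)*z^3 + 8*z^3 - 39*z^2 + 10*sqrt(2)*z^2 - 29*sqrt(2)*z + 35*z + 27*sqrt(2)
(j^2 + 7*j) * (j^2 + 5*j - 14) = j^4 + 12*j^3 + 21*j^2 - 98*j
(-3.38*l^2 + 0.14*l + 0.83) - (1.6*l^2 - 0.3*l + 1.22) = -4.98*l^2 + 0.44*l - 0.39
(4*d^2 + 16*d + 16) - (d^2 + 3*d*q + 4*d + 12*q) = 3*d^2 - 3*d*q + 12*d - 12*q + 16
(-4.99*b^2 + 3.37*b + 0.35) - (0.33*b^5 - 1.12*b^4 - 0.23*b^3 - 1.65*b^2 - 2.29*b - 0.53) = -0.33*b^5 + 1.12*b^4 + 0.23*b^3 - 3.34*b^2 + 5.66*b + 0.88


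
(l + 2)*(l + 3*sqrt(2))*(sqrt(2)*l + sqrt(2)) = sqrt(2)*l^3 + 3*sqrt(2)*l^2 + 6*l^2 + 2*sqrt(2)*l + 18*l + 12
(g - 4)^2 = g^2 - 8*g + 16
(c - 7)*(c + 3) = c^2 - 4*c - 21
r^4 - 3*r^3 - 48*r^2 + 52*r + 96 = (r - 8)*(r - 2)*(r + 1)*(r + 6)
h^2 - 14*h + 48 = (h - 8)*(h - 6)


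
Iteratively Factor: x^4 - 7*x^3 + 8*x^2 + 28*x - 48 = (x - 2)*(x^3 - 5*x^2 - 2*x + 24) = (x - 3)*(x - 2)*(x^2 - 2*x - 8) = (x - 4)*(x - 3)*(x - 2)*(x + 2)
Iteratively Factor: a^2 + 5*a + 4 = (a + 1)*(a + 4)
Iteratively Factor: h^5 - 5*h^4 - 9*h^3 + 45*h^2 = (h - 5)*(h^4 - 9*h^2) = h*(h - 5)*(h^3 - 9*h) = h*(h - 5)*(h + 3)*(h^2 - 3*h) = h*(h - 5)*(h - 3)*(h + 3)*(h)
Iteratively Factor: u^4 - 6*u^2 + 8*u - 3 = (u + 3)*(u^3 - 3*u^2 + 3*u - 1) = (u - 1)*(u + 3)*(u^2 - 2*u + 1) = (u - 1)^2*(u + 3)*(u - 1)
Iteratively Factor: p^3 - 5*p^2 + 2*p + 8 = (p - 4)*(p^2 - p - 2) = (p - 4)*(p + 1)*(p - 2)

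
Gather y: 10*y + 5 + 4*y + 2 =14*y + 7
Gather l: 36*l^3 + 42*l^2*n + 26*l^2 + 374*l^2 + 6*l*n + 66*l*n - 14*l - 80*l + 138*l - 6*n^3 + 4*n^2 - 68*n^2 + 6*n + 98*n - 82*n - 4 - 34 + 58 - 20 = 36*l^3 + l^2*(42*n + 400) + l*(72*n + 44) - 6*n^3 - 64*n^2 + 22*n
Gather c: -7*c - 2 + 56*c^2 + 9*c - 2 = 56*c^2 + 2*c - 4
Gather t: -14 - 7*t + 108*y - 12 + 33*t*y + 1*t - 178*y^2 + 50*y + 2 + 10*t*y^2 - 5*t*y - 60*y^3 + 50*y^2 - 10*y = t*(10*y^2 + 28*y - 6) - 60*y^3 - 128*y^2 + 148*y - 24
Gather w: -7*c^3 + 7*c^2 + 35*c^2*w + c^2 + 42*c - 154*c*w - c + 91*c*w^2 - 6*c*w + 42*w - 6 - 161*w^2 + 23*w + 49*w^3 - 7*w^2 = -7*c^3 + 8*c^2 + 41*c + 49*w^3 + w^2*(91*c - 168) + w*(35*c^2 - 160*c + 65) - 6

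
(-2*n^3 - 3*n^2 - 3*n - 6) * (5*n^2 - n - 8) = -10*n^5 - 13*n^4 + 4*n^3 - 3*n^2 + 30*n + 48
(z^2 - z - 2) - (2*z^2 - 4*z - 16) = -z^2 + 3*z + 14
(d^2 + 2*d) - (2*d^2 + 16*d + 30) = -d^2 - 14*d - 30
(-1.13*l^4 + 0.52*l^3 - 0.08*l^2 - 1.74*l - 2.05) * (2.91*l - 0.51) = -3.2883*l^5 + 2.0895*l^4 - 0.498*l^3 - 5.0226*l^2 - 5.0781*l + 1.0455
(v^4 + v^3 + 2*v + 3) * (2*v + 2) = 2*v^5 + 4*v^4 + 2*v^3 + 4*v^2 + 10*v + 6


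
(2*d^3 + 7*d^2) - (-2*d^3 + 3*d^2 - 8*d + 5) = 4*d^3 + 4*d^2 + 8*d - 5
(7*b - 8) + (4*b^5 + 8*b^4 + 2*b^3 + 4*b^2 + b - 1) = 4*b^5 + 8*b^4 + 2*b^3 + 4*b^2 + 8*b - 9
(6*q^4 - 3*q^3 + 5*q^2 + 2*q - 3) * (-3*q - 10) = -18*q^5 - 51*q^4 + 15*q^3 - 56*q^2 - 11*q + 30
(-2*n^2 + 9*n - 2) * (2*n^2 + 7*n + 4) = -4*n^4 + 4*n^3 + 51*n^2 + 22*n - 8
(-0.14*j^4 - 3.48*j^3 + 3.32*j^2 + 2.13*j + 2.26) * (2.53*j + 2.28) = -0.3542*j^5 - 9.1236*j^4 + 0.4652*j^3 + 12.9585*j^2 + 10.5742*j + 5.1528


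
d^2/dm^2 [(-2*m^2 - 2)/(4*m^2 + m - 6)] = 4*(4*m^3 - 120*m^2 - 12*m - 61)/(64*m^6 + 48*m^5 - 276*m^4 - 143*m^3 + 414*m^2 + 108*m - 216)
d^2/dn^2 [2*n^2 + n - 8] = 4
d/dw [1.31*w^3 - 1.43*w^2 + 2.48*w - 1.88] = 3.93*w^2 - 2.86*w + 2.48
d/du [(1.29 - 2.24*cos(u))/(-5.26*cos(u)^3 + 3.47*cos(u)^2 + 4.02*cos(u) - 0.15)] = (23.5648*cos(u)^3 - 28.129*cos(u)^2 + 8.9526*cos(u) + 4.8498)*sin(u)/(27.6676*cos(u)^6 - 36.5044*cos(u)^5 - 30.2495*cos(u)^4 + 29.4768*cos(u)^3 + 15.1194*cos(u)^2 - 1.206*cos(u) + 0.0225)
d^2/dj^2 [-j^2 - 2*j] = -2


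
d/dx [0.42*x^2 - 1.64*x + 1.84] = 0.84*x - 1.64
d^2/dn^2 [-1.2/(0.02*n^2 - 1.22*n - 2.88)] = (-0.00096*n^2 + 0.05856*n + 1.2*(0.04*n - 1.22)*(0.08*n - 2.44) + 0.13824)/(-0.02*n^2 + 1.22*n + 2.88)^3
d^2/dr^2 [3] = 0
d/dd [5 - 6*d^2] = -12*d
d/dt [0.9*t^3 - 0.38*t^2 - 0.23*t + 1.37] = 2.7*t^2 - 0.76*t - 0.23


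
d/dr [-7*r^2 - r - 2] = -14*r - 1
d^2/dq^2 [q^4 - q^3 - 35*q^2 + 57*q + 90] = 12*q^2 - 6*q - 70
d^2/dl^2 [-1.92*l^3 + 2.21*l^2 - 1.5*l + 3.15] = 4.42 - 11.52*l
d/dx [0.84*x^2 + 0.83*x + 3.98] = 1.68*x + 0.83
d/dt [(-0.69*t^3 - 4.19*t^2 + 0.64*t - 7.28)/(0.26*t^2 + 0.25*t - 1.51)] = (-0.1794*t^4 - 0.345*t^3 + 1.9118*t^2 + 16.4394*t + 0.8536)/(0.0676*t^4 + 0.13*t^3 - 0.7227*t^2 - 0.755*t + 2.2801)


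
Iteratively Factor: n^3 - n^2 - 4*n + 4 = (n - 1)*(n^2 - 4) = (n - 2)*(n - 1)*(n + 2)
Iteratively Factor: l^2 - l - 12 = (l - 4)*(l + 3)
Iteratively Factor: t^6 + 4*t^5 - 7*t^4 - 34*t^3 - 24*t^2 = (t)*(t^5 + 4*t^4 - 7*t^3 - 34*t^2 - 24*t) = t*(t + 4)*(t^4 - 7*t^2 - 6*t) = t*(t - 3)*(t + 4)*(t^3 + 3*t^2 + 2*t) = t^2*(t - 3)*(t + 4)*(t^2 + 3*t + 2) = t^2*(t - 3)*(t + 2)*(t + 4)*(t + 1)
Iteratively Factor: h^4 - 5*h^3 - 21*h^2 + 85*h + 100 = (h + 1)*(h^3 - 6*h^2 - 15*h + 100) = (h + 1)*(h + 4)*(h^2 - 10*h + 25) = (h - 5)*(h + 1)*(h + 4)*(h - 5)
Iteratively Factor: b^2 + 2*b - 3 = (b - 1)*(b + 3)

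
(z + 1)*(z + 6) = z^2 + 7*z + 6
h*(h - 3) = h^2 - 3*h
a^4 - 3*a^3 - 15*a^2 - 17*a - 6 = (a - 6)*(a + 1)^3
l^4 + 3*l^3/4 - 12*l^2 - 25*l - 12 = (l - 4)*(l + 3/4)*(l + 2)^2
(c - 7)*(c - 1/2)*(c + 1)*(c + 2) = c^4 - 9*c^3/2 - 17*c^2 - 9*c/2 + 7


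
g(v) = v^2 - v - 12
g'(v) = 2*v - 1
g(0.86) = -12.12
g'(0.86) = 0.72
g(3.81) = -1.29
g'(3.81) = 6.62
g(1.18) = -11.79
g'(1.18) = 1.36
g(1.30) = -11.61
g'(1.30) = 1.60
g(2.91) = -6.44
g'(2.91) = 4.82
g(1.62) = -11.00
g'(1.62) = 2.24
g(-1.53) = -8.13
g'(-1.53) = -4.06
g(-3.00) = 0.00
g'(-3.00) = -7.00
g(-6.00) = 30.00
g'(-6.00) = -13.00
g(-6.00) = 30.00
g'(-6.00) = -13.00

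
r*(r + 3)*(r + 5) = r^3 + 8*r^2 + 15*r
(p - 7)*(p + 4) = p^2 - 3*p - 28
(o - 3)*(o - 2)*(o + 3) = o^3 - 2*o^2 - 9*o + 18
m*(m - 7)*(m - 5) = m^3 - 12*m^2 + 35*m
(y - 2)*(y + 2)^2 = y^3 + 2*y^2 - 4*y - 8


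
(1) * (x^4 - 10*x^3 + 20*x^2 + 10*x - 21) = x^4 - 10*x^3 + 20*x^2 + 10*x - 21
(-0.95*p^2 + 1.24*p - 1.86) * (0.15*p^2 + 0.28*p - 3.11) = -0.1425*p^4 - 0.08*p^3 + 3.0227*p^2 - 4.3772*p + 5.7846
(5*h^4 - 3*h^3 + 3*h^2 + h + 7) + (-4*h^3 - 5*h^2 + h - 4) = 5*h^4 - 7*h^3 - 2*h^2 + 2*h + 3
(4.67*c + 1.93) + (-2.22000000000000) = 4.67*c - 0.29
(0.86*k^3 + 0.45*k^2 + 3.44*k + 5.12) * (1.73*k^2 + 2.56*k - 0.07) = 1.4878*k^5 + 2.9801*k^4 + 7.043*k^3 + 17.6325*k^2 + 12.8664*k - 0.3584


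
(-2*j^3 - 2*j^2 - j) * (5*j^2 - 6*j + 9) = -10*j^5 + 2*j^4 - 11*j^3 - 12*j^2 - 9*j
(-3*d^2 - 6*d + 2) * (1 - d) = 3*d^3 + 3*d^2 - 8*d + 2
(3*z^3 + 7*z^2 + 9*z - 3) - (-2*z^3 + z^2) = 5*z^3 + 6*z^2 + 9*z - 3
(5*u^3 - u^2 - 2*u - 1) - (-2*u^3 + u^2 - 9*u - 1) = 7*u^3 - 2*u^2 + 7*u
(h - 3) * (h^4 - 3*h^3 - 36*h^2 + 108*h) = h^5 - 6*h^4 - 27*h^3 + 216*h^2 - 324*h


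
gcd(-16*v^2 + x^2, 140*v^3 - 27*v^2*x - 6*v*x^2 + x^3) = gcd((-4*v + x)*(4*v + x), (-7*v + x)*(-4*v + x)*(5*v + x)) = -4*v + x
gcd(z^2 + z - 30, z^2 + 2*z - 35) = z - 5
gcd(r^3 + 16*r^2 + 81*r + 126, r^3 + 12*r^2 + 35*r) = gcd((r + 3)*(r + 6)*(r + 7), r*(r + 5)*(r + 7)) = r + 7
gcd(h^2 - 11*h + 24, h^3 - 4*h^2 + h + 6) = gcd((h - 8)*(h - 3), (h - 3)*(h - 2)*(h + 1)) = h - 3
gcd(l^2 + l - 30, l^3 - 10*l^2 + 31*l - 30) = l - 5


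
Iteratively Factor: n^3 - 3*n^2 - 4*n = (n - 4)*(n^2 + n) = n*(n - 4)*(n + 1)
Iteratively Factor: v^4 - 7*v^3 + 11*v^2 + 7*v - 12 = (v - 3)*(v^3 - 4*v^2 - v + 4) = (v - 3)*(v + 1)*(v^2 - 5*v + 4) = (v - 3)*(v - 1)*(v + 1)*(v - 4)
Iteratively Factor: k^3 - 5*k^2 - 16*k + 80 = (k - 5)*(k^2 - 16) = (k - 5)*(k - 4)*(k + 4)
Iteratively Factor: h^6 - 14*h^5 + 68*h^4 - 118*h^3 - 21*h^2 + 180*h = (h)*(h^5 - 14*h^4 + 68*h^3 - 118*h^2 - 21*h + 180) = h*(h - 3)*(h^4 - 11*h^3 + 35*h^2 - 13*h - 60) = h*(h - 5)*(h - 3)*(h^3 - 6*h^2 + 5*h + 12) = h*(h - 5)*(h - 3)^2*(h^2 - 3*h - 4) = h*(h - 5)*(h - 3)^2*(h + 1)*(h - 4)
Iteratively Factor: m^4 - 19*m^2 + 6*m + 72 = (m - 3)*(m^3 + 3*m^2 - 10*m - 24) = (m - 3)*(m + 2)*(m^2 + m - 12) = (m - 3)*(m + 2)*(m + 4)*(m - 3)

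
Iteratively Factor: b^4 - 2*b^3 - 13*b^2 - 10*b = (b + 2)*(b^3 - 4*b^2 - 5*b) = (b - 5)*(b + 2)*(b^2 + b) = b*(b - 5)*(b + 2)*(b + 1)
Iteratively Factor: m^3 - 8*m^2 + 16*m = (m)*(m^2 - 8*m + 16) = m*(m - 4)*(m - 4)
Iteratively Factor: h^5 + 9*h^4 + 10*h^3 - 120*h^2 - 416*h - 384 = (h + 2)*(h^4 + 7*h^3 - 4*h^2 - 112*h - 192) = (h + 2)*(h + 4)*(h^3 + 3*h^2 - 16*h - 48) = (h + 2)*(h + 4)^2*(h^2 - h - 12) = (h + 2)*(h + 3)*(h + 4)^2*(h - 4)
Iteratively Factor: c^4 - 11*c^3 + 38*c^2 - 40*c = (c - 4)*(c^3 - 7*c^2 + 10*c) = (c - 4)*(c - 2)*(c^2 - 5*c) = (c - 5)*(c - 4)*(c - 2)*(c)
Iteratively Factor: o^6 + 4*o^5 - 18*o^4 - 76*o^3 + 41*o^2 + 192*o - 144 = (o + 3)*(o^5 + o^4 - 21*o^3 - 13*o^2 + 80*o - 48) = (o - 1)*(o + 3)*(o^4 + 2*o^3 - 19*o^2 - 32*o + 48) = (o - 4)*(o - 1)*(o + 3)*(o^3 + 6*o^2 + 5*o - 12) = (o - 4)*(o - 1)*(o + 3)*(o + 4)*(o^2 + 2*o - 3) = (o - 4)*(o - 1)*(o + 3)^2*(o + 4)*(o - 1)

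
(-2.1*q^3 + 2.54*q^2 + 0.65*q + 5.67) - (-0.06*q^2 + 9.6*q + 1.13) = -2.1*q^3 + 2.6*q^2 - 8.95*q + 4.54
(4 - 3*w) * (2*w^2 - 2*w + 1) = -6*w^3 + 14*w^2 - 11*w + 4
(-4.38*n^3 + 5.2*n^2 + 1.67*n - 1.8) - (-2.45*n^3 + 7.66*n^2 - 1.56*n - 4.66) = -1.93*n^3 - 2.46*n^2 + 3.23*n + 2.86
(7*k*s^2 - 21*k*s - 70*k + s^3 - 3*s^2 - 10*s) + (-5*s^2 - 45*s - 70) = 7*k*s^2 - 21*k*s - 70*k + s^3 - 8*s^2 - 55*s - 70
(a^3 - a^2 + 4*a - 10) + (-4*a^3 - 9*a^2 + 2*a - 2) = -3*a^3 - 10*a^2 + 6*a - 12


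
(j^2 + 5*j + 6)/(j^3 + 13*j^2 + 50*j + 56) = (j + 3)/(j^2 + 11*j + 28)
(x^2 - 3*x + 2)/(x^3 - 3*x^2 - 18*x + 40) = (x - 1)/(x^2 - x - 20)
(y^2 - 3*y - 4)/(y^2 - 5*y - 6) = (y - 4)/(y - 6)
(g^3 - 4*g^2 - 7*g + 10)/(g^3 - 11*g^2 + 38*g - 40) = (g^2 + g - 2)/(g^2 - 6*g + 8)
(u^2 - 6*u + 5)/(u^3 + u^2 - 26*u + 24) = (u - 5)/(u^2 + 2*u - 24)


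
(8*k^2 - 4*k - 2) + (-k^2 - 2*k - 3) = 7*k^2 - 6*k - 5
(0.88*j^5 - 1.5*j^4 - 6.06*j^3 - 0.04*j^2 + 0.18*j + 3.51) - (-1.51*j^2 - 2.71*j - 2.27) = 0.88*j^5 - 1.5*j^4 - 6.06*j^3 + 1.47*j^2 + 2.89*j + 5.78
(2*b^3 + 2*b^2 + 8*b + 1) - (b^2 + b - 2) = 2*b^3 + b^2 + 7*b + 3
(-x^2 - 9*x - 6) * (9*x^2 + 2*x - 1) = -9*x^4 - 83*x^3 - 71*x^2 - 3*x + 6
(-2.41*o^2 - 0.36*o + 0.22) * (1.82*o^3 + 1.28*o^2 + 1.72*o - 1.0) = -4.3862*o^5 - 3.74*o^4 - 4.2056*o^3 + 2.0724*o^2 + 0.7384*o - 0.22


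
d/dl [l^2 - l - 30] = 2*l - 1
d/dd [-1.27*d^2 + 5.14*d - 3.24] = 5.14 - 2.54*d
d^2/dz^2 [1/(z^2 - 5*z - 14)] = 2*(z^2 - 5*z - (2*z - 5)^2 - 14)/(-z^2 + 5*z + 14)^3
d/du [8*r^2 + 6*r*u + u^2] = 6*r + 2*u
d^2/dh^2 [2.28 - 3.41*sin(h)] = 3.41*sin(h)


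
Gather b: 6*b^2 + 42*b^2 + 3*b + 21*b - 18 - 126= 48*b^2 + 24*b - 144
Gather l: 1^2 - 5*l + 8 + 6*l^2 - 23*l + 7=6*l^2 - 28*l + 16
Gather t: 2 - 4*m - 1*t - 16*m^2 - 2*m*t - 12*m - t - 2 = -16*m^2 - 16*m + t*(-2*m - 2)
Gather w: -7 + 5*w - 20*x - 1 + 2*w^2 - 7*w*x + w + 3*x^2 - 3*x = 2*w^2 + w*(6 - 7*x) + 3*x^2 - 23*x - 8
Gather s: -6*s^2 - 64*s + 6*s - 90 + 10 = -6*s^2 - 58*s - 80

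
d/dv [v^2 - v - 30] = 2*v - 1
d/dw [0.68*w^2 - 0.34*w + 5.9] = 1.36*w - 0.34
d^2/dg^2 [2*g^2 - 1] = 4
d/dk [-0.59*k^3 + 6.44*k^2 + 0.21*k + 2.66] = -1.77*k^2 + 12.88*k + 0.21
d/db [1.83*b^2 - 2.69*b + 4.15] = 3.66*b - 2.69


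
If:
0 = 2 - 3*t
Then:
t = 2/3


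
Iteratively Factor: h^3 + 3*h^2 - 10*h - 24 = (h - 3)*(h^2 + 6*h + 8) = (h - 3)*(h + 4)*(h + 2)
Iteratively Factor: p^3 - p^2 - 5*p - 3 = (p - 3)*(p^2 + 2*p + 1) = (p - 3)*(p + 1)*(p + 1)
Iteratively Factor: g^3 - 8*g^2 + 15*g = (g - 3)*(g^2 - 5*g) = (g - 5)*(g - 3)*(g)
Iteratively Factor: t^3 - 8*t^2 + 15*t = (t - 3)*(t^2 - 5*t) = t*(t - 3)*(t - 5)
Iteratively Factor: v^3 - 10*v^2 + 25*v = (v - 5)*(v^2 - 5*v) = v*(v - 5)*(v - 5)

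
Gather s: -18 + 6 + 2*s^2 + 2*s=2*s^2 + 2*s - 12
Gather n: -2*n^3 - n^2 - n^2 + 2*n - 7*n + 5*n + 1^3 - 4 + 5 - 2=-2*n^3 - 2*n^2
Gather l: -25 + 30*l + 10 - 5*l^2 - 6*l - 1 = -5*l^2 + 24*l - 16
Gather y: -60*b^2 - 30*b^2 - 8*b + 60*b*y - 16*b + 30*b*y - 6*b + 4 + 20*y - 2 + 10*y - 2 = -90*b^2 - 30*b + y*(90*b + 30)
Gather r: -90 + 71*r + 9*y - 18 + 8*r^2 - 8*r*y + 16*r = 8*r^2 + r*(87 - 8*y) + 9*y - 108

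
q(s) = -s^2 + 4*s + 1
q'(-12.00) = 28.00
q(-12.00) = -191.00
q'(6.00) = -8.00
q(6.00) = -11.00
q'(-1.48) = 6.96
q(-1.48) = -7.11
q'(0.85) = 2.30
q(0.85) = 3.68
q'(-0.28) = 4.56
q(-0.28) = -0.20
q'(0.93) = 2.14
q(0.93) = 3.86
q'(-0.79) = 5.58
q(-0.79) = -2.78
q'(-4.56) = 13.12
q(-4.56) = -38.03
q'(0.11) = 3.78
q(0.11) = 1.43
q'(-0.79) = 5.58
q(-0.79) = -2.78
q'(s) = 4 - 2*s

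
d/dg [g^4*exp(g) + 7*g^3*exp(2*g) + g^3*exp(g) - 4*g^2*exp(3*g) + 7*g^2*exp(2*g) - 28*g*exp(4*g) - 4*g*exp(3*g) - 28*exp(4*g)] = (g^4 + 14*g^3*exp(g) + 5*g^3 - 12*g^2*exp(2*g) + 35*g^2*exp(g) + 3*g^2 - 112*g*exp(3*g) - 20*g*exp(2*g) + 14*g*exp(g) - 140*exp(3*g) - 4*exp(2*g))*exp(g)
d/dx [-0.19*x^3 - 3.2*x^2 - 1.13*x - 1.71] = -0.57*x^2 - 6.4*x - 1.13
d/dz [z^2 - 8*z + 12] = 2*z - 8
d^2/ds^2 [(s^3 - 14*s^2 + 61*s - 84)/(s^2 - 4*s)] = 42/s^3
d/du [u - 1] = 1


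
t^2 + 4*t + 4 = (t + 2)^2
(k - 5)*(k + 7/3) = k^2 - 8*k/3 - 35/3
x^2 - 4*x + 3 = (x - 3)*(x - 1)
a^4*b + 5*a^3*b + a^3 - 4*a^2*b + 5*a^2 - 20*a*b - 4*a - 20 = (a - 2)*(a + 2)*(a + 5)*(a*b + 1)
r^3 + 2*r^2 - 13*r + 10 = (r - 2)*(r - 1)*(r + 5)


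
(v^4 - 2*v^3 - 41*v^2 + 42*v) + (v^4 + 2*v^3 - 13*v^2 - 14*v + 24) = 2*v^4 - 54*v^2 + 28*v + 24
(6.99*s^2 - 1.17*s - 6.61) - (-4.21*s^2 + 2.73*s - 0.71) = 11.2*s^2 - 3.9*s - 5.9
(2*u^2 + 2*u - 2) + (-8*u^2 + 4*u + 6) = -6*u^2 + 6*u + 4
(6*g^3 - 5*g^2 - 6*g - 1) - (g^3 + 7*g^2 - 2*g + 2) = 5*g^3 - 12*g^2 - 4*g - 3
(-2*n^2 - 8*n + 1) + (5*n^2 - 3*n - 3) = 3*n^2 - 11*n - 2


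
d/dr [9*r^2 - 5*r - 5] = 18*r - 5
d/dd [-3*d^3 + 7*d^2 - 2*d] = -9*d^2 + 14*d - 2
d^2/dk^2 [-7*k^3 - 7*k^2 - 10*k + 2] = -42*k - 14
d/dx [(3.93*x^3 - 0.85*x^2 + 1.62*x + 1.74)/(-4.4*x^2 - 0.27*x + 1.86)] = (-17.292*x^4 - 2.1222*x^3 + 29.2869*x^2 + 12.15*x + 3.483)/(19.36*x^4 + 2.376*x^3 - 16.2951*x^2 - 1.0044*x + 3.4596)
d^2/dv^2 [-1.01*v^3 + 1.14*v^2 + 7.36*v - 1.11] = 2.28 - 6.06*v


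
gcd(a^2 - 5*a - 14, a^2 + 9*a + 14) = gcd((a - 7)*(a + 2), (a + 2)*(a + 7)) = a + 2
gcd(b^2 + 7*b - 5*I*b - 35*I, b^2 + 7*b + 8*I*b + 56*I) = b + 7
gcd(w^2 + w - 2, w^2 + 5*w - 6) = w - 1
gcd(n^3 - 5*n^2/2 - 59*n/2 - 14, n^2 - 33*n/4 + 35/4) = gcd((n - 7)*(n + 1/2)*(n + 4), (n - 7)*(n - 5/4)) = n - 7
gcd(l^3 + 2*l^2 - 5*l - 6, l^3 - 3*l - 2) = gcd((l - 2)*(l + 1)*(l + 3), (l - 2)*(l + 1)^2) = l^2 - l - 2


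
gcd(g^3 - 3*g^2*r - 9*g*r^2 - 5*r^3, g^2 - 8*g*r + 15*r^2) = -g + 5*r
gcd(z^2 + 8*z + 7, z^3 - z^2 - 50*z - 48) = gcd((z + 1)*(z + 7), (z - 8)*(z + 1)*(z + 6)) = z + 1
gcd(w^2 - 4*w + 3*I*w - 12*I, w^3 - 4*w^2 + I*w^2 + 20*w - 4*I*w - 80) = w - 4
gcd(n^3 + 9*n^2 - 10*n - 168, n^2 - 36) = n + 6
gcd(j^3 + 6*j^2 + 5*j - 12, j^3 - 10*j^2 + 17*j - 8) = j - 1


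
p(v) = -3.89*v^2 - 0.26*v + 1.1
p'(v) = -7.78*v - 0.26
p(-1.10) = -3.32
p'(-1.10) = 8.30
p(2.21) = -18.47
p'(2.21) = -17.45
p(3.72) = -53.70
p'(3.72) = -29.20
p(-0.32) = 0.78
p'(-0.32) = 2.23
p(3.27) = -41.35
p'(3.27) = -25.70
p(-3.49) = -45.37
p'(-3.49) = 26.89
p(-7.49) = -215.18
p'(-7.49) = 58.01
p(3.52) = -48.01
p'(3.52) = -27.65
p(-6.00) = -137.38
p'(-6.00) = 46.42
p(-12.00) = -555.94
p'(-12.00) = 93.10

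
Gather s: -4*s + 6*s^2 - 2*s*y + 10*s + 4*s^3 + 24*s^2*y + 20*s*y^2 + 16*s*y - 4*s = 4*s^3 + s^2*(24*y + 6) + s*(20*y^2 + 14*y + 2)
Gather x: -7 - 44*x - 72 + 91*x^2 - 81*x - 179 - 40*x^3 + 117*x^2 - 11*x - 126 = -40*x^3 + 208*x^2 - 136*x - 384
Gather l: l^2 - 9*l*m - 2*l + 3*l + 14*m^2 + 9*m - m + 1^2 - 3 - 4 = l^2 + l*(1 - 9*m) + 14*m^2 + 8*m - 6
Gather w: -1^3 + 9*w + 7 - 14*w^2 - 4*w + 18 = -14*w^2 + 5*w + 24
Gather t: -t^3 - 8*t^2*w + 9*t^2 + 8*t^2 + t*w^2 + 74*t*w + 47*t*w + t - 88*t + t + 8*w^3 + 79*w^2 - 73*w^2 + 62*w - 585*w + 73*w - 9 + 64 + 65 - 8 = -t^3 + t^2*(17 - 8*w) + t*(w^2 + 121*w - 86) + 8*w^3 + 6*w^2 - 450*w + 112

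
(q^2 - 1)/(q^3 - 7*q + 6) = (q + 1)/(q^2 + q - 6)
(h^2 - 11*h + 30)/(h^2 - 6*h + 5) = (h - 6)/(h - 1)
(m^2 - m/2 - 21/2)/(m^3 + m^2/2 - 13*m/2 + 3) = (2*m - 7)/(2*m^2 - 5*m + 2)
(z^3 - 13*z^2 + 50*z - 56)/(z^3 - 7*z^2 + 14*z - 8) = (z - 7)/(z - 1)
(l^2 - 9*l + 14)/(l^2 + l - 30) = (l^2 - 9*l + 14)/(l^2 + l - 30)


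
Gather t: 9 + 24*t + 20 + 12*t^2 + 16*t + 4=12*t^2 + 40*t + 33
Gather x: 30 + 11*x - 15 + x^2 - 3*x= x^2 + 8*x + 15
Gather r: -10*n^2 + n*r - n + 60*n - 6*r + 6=-10*n^2 + 59*n + r*(n - 6) + 6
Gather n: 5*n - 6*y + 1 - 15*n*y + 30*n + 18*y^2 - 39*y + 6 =n*(35 - 15*y) + 18*y^2 - 45*y + 7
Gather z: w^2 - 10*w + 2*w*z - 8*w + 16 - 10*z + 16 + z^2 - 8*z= w^2 - 18*w + z^2 + z*(2*w - 18) + 32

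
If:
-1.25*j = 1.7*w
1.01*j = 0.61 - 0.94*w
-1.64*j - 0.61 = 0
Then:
No Solution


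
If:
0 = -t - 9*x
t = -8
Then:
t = -8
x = 8/9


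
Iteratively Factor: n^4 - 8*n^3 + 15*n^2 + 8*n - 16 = (n - 4)*(n^3 - 4*n^2 - n + 4) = (n - 4)^2*(n^2 - 1) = (n - 4)^2*(n + 1)*(n - 1)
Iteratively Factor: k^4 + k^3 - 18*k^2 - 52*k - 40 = (k + 2)*(k^3 - k^2 - 16*k - 20) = (k + 2)^2*(k^2 - 3*k - 10) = (k + 2)^3*(k - 5)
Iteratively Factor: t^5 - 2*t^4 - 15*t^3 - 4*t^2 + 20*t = (t - 5)*(t^4 + 3*t^3 - 4*t) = (t - 5)*(t + 2)*(t^3 + t^2 - 2*t) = (t - 5)*(t - 1)*(t + 2)*(t^2 + 2*t) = t*(t - 5)*(t - 1)*(t + 2)*(t + 2)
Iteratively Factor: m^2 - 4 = (m - 2)*(m + 2)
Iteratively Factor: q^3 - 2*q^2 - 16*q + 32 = (q - 2)*(q^2 - 16) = (q - 4)*(q - 2)*(q + 4)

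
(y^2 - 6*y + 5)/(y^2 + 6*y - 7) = (y - 5)/(y + 7)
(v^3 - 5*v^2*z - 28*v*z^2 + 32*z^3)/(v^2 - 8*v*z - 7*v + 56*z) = (v^2 + 3*v*z - 4*z^2)/(v - 7)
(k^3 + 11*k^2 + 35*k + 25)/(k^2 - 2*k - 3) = (k^2 + 10*k + 25)/(k - 3)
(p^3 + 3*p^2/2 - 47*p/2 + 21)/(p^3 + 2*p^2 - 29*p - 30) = (2*p^2 - 9*p + 7)/(2*(p^2 - 4*p - 5))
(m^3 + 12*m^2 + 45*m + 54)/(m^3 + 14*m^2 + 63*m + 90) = (m + 3)/(m + 5)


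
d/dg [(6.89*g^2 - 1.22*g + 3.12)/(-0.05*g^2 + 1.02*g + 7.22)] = (6.9668*g^2 + 99.8036*g - 11.9908)/(0.0025*g^4 - 0.102*g^3 + 0.3184*g^2 + 14.7288*g + 52.1284)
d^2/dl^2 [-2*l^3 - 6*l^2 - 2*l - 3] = -12*l - 12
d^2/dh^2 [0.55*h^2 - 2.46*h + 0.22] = 1.10000000000000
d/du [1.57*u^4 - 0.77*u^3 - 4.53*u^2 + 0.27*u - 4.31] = 6.28*u^3 - 2.31*u^2 - 9.06*u + 0.27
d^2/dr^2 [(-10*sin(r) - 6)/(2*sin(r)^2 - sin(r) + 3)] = 4*(10*sin(r)^4 + 29*sin(r)^3 - 119*sin(r)^2 - 63*sin(r) + 135)*sin(r)/(-sin(r) - cos(2*r) + 4)^3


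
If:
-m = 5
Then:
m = -5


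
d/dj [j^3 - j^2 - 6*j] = 3*j^2 - 2*j - 6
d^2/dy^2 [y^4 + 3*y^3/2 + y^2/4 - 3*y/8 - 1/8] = 12*y^2 + 9*y + 1/2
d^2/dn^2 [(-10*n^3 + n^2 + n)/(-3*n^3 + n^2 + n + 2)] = 2*(21*n^6 + 63*n^5 + 360*n^4 - 55*n^3 + 30*n^2 + 126*n - 2)/(27*n^9 - 27*n^8 - 18*n^7 - 37*n^6 + 42*n^5 + 27*n^4 + 23*n^3 - 18*n^2 - 12*n - 8)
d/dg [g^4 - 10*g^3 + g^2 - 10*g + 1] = 4*g^3 - 30*g^2 + 2*g - 10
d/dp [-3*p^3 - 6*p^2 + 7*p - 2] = -9*p^2 - 12*p + 7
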